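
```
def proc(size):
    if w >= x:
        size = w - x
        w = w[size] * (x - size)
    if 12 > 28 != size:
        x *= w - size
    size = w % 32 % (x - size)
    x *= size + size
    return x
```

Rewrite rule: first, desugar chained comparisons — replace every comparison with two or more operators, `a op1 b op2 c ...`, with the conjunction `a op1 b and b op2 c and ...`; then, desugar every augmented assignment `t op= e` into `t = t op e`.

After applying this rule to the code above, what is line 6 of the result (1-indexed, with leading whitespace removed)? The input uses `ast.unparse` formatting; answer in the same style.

x = x * (w - size)

Transformed code:
def proc(size):
    if w >= x:
        size = w - x
        w = w[size] * (x - size)
    if 12 > 28 and 28 != size:
        x = x * (w - size)
    size = w % 32 % (x - size)
    x = x * (size + size)
    return x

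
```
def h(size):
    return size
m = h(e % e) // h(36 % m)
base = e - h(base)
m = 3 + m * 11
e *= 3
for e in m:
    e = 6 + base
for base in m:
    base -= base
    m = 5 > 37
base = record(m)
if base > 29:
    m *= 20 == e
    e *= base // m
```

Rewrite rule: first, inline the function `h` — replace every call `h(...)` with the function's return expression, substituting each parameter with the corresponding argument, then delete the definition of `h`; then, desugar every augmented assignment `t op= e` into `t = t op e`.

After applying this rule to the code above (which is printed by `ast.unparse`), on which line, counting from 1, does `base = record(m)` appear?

10

Transformed code:
m = e % e // (36 % m)
base = e - base
m = 3 + m * 11
e = e * 3
for e in m:
    e = 6 + base
for base in m:
    base = base - base
    m = 5 > 37
base = record(m)
if base > 29:
    m = m * (20 == e)
    e = e * (base // m)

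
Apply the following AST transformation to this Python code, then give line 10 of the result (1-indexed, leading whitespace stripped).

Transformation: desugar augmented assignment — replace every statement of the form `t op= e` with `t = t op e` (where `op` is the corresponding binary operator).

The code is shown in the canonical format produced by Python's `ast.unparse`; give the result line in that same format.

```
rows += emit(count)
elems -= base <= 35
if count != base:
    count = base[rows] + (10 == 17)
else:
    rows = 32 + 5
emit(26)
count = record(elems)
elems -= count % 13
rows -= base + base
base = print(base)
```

rows = rows - (base + base)

Transformed code:
rows = rows + emit(count)
elems = elems - (base <= 35)
if count != base:
    count = base[rows] + (10 == 17)
else:
    rows = 32 + 5
emit(26)
count = record(elems)
elems = elems - count % 13
rows = rows - (base + base)
base = print(base)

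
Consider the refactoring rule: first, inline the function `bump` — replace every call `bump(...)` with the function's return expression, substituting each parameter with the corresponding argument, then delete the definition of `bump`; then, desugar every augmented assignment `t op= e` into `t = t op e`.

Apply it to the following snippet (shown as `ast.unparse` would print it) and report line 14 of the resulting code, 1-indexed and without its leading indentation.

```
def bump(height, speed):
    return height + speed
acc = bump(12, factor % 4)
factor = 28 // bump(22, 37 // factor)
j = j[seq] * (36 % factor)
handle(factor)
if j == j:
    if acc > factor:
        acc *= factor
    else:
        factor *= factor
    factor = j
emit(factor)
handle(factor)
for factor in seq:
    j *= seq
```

Transformed code:
acc = 12 + factor % 4
factor = 28 // (22 + 37 // factor)
j = j[seq] * (36 % factor)
handle(factor)
if j == j:
    if acc > factor:
        acc = acc * factor
    else:
        factor = factor * factor
    factor = j
emit(factor)
handle(factor)
for factor in seq:
    j = j * seq

j = j * seq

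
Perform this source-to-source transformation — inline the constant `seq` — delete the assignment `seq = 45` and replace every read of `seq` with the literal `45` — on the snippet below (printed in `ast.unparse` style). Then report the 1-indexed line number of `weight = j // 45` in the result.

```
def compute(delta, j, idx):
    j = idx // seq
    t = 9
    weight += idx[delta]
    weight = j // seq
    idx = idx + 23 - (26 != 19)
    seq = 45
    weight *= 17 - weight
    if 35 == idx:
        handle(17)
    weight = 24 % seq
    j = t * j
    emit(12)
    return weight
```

Transformed code:
def compute(delta, j, idx):
    j = idx // 45
    t = 9
    weight += idx[delta]
    weight = j // 45
    idx = idx + 23 - (26 != 19)
    weight *= 17 - weight
    if 35 == idx:
        handle(17)
    weight = 24 % 45
    j = t * j
    emit(12)
    return weight

5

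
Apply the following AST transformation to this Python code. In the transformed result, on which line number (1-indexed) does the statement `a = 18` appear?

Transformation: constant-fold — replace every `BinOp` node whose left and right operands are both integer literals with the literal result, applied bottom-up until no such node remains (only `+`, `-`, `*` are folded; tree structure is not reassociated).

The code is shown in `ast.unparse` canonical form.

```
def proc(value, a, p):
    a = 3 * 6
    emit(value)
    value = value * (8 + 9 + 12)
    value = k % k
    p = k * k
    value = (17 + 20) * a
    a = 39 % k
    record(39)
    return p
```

2

Transformed code:
def proc(value, a, p):
    a = 18
    emit(value)
    value = value * 29
    value = k % k
    p = k * k
    value = 37 * a
    a = 39 % k
    record(39)
    return p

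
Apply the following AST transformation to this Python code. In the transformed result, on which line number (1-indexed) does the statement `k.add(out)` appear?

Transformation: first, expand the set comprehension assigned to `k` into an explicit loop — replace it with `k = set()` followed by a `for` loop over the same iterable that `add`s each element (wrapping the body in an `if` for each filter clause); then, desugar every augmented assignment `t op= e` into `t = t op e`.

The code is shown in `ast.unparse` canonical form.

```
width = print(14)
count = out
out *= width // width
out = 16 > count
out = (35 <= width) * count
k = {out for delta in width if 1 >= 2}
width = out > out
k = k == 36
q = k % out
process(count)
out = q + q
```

9

Transformed code:
width = print(14)
count = out
out = out * (width // width)
out = 16 > count
out = (35 <= width) * count
k = set()
for delta in width:
    if 1 >= 2:
        k.add(out)
width = out > out
k = k == 36
q = k % out
process(count)
out = q + q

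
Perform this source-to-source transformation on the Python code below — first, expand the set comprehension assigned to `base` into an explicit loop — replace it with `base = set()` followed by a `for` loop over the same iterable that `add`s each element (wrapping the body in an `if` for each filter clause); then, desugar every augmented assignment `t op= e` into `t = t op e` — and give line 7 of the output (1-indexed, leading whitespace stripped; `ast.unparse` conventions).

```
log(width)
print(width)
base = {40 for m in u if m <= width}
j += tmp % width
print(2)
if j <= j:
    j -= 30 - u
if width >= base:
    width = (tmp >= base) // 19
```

j = j + tmp % width

Transformed code:
log(width)
print(width)
base = set()
for m in u:
    if m <= width:
        base.add(40)
j = j + tmp % width
print(2)
if j <= j:
    j = j - (30 - u)
if width >= base:
    width = (tmp >= base) // 19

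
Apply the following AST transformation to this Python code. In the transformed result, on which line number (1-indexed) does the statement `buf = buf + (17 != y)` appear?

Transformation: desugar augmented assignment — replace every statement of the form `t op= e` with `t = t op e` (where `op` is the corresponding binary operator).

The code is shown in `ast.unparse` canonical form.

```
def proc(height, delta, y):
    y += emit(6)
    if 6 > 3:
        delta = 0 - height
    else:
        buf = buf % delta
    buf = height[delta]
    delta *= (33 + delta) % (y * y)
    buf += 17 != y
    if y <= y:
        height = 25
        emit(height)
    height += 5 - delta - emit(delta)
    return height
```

Transformed code:
def proc(height, delta, y):
    y = y + emit(6)
    if 6 > 3:
        delta = 0 - height
    else:
        buf = buf % delta
    buf = height[delta]
    delta = delta * ((33 + delta) % (y * y))
    buf = buf + (17 != y)
    if y <= y:
        height = 25
        emit(height)
    height = height + (5 - delta - emit(delta))
    return height

9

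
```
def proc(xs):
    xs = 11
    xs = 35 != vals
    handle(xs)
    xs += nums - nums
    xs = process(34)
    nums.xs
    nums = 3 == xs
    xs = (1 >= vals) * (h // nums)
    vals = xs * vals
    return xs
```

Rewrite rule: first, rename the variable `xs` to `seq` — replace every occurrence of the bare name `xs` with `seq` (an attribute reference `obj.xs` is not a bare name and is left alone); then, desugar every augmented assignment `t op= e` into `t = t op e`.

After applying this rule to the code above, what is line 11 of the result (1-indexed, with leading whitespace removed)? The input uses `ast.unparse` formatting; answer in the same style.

return seq

Transformed code:
def proc(seq):
    seq = 11
    seq = 35 != vals
    handle(seq)
    seq = seq + (nums - nums)
    seq = process(34)
    nums.xs
    nums = 3 == seq
    seq = (1 >= vals) * (h // nums)
    vals = seq * vals
    return seq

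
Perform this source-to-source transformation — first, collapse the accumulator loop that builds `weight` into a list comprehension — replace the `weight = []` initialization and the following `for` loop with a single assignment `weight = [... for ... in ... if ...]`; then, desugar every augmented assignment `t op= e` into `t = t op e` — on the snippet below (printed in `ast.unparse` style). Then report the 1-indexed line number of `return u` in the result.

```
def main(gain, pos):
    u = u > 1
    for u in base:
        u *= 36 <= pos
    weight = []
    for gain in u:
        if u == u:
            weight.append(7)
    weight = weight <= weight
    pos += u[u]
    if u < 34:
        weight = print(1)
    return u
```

10

Transformed code:
def main(gain, pos):
    u = u > 1
    for u in base:
        u = u * (36 <= pos)
    weight = [7 for gain in u if u == u]
    weight = weight <= weight
    pos = pos + u[u]
    if u < 34:
        weight = print(1)
    return u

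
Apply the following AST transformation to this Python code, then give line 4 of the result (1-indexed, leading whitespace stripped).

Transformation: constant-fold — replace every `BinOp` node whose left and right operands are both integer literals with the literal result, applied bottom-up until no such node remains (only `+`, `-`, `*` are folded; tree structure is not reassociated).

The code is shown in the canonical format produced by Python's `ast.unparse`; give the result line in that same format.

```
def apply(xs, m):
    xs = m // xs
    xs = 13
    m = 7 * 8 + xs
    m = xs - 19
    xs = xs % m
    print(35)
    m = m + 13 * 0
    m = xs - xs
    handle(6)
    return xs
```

Transformed code:
def apply(xs, m):
    xs = m // xs
    xs = 13
    m = 56 + xs
    m = xs - 19
    xs = xs % m
    print(35)
    m = m + 0
    m = xs - xs
    handle(6)
    return xs

m = 56 + xs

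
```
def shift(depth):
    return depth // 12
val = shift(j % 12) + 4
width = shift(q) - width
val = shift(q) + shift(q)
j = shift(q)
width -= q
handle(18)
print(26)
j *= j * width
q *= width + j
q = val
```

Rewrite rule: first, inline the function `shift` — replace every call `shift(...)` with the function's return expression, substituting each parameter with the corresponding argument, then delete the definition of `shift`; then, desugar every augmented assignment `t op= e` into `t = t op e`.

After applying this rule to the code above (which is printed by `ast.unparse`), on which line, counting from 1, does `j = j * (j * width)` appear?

Transformed code:
val = j % 12 // 12 + 4
width = q // 12 - width
val = q // 12 + q // 12
j = q // 12
width = width - q
handle(18)
print(26)
j = j * (j * width)
q = q * (width + j)
q = val

8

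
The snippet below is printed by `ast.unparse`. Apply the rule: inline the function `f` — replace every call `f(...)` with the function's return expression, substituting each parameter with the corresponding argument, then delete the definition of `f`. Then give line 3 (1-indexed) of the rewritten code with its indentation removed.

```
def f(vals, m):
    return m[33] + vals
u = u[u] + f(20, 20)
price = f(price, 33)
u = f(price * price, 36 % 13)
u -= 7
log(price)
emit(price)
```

u = (36 % 13)[33] + price * price

Transformed code:
u = u[u] + (20[33] + 20)
price = 33[33] + price
u = (36 % 13)[33] + price * price
u -= 7
log(price)
emit(price)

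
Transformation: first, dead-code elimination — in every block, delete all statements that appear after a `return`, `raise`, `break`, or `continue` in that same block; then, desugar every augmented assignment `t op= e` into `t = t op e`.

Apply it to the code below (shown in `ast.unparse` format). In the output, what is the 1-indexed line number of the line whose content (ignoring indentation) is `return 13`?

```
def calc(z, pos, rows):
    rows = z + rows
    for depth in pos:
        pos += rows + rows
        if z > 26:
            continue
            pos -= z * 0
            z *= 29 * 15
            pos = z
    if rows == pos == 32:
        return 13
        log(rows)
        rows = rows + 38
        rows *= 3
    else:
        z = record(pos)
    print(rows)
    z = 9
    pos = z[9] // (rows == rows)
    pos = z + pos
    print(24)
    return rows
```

Transformed code:
def calc(z, pos, rows):
    rows = z + rows
    for depth in pos:
        pos = pos + (rows + rows)
        if z > 26:
            continue
    if rows == pos == 32:
        return 13
    else:
        z = record(pos)
    print(rows)
    z = 9
    pos = z[9] // (rows == rows)
    pos = z + pos
    print(24)
    return rows

8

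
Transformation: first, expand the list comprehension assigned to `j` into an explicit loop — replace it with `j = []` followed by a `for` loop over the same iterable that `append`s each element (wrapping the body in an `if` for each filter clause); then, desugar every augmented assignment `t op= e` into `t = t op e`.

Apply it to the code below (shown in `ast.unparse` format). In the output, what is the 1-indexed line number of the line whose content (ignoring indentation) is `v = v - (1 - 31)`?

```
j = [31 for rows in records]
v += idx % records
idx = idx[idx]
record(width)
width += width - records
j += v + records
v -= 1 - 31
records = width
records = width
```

9

Transformed code:
j = []
for rows in records:
    j.append(31)
v = v + idx % records
idx = idx[idx]
record(width)
width = width + (width - records)
j = j + (v + records)
v = v - (1 - 31)
records = width
records = width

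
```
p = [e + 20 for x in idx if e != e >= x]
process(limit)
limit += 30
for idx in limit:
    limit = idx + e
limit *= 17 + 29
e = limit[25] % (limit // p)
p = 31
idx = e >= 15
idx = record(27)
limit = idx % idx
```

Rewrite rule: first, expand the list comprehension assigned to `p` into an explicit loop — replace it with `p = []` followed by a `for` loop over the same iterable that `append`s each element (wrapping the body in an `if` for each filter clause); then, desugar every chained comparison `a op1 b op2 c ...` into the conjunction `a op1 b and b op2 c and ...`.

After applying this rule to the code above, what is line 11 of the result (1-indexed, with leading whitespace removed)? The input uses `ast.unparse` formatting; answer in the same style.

Transformed code:
p = []
for x in idx:
    if e != e and e >= x:
        p.append(e + 20)
process(limit)
limit += 30
for idx in limit:
    limit = idx + e
limit *= 17 + 29
e = limit[25] % (limit // p)
p = 31
idx = e >= 15
idx = record(27)
limit = idx % idx

p = 31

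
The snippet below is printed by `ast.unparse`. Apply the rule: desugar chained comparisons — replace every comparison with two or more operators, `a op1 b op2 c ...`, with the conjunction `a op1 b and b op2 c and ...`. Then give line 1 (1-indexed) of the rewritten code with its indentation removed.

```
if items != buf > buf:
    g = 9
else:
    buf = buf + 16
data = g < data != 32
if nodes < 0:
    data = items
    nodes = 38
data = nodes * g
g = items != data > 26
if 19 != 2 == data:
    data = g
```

if items != buf and buf > buf:

Transformed code:
if items != buf and buf > buf:
    g = 9
else:
    buf = buf + 16
data = g < data and data != 32
if nodes < 0:
    data = items
    nodes = 38
data = nodes * g
g = items != data and data > 26
if 19 != 2 and 2 == data:
    data = g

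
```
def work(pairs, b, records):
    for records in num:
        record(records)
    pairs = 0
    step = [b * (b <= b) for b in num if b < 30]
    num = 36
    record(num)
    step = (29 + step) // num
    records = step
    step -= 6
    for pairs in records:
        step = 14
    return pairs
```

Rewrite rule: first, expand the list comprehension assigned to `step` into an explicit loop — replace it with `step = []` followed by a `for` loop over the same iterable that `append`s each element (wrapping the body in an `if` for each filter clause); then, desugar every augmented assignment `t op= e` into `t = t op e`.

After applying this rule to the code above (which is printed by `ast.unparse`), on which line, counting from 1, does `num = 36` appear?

9

Transformed code:
def work(pairs, b, records):
    for records in num:
        record(records)
    pairs = 0
    step = []
    for b in num:
        if b < 30:
            step.append(b * (b <= b))
    num = 36
    record(num)
    step = (29 + step) // num
    records = step
    step = step - 6
    for pairs in records:
        step = 14
    return pairs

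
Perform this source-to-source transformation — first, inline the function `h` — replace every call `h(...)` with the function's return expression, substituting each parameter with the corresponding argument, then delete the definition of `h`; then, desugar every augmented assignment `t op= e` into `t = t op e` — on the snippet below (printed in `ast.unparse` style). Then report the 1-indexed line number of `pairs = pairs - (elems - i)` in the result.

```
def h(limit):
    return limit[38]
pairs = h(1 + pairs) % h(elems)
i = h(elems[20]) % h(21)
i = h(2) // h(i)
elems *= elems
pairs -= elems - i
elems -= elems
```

Transformed code:
pairs = (1 + pairs)[38] % elems[38]
i = elems[20][38] % 21[38]
i = 2[38] // i[38]
elems = elems * elems
pairs = pairs - (elems - i)
elems = elems - elems

5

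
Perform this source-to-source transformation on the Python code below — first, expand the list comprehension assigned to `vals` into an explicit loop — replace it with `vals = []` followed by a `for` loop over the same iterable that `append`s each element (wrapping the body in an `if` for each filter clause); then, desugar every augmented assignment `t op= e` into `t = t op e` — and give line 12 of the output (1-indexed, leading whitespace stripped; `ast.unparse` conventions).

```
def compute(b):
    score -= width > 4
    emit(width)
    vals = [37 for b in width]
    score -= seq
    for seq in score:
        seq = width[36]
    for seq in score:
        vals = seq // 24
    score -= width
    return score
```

Transformed code:
def compute(b):
    score = score - (width > 4)
    emit(width)
    vals = []
    for b in width:
        vals.append(37)
    score = score - seq
    for seq in score:
        seq = width[36]
    for seq in score:
        vals = seq // 24
    score = score - width
    return score

score = score - width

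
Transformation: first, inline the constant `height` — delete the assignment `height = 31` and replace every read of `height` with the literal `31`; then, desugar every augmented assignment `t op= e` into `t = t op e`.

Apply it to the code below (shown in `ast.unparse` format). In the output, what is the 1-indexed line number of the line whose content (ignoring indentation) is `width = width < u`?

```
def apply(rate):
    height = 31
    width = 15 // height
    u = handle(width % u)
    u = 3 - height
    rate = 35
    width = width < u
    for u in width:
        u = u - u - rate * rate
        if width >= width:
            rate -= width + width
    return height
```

Transformed code:
def apply(rate):
    width = 15 // 31
    u = handle(width % u)
    u = 3 - 31
    rate = 35
    width = width < u
    for u in width:
        u = u - u - rate * rate
        if width >= width:
            rate = rate - (width + width)
    return 31

6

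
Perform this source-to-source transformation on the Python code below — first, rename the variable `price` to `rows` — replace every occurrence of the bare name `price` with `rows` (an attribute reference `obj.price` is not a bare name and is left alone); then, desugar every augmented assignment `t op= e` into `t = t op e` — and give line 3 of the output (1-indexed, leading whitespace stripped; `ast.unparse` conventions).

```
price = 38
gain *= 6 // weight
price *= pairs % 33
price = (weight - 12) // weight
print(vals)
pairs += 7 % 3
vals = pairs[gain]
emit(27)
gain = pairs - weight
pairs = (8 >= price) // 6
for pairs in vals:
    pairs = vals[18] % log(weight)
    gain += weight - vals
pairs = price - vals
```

rows = rows * (pairs % 33)

Transformed code:
rows = 38
gain = gain * (6 // weight)
rows = rows * (pairs % 33)
rows = (weight - 12) // weight
print(vals)
pairs = pairs + 7 % 3
vals = pairs[gain]
emit(27)
gain = pairs - weight
pairs = (8 >= rows) // 6
for pairs in vals:
    pairs = vals[18] % log(weight)
    gain = gain + (weight - vals)
pairs = rows - vals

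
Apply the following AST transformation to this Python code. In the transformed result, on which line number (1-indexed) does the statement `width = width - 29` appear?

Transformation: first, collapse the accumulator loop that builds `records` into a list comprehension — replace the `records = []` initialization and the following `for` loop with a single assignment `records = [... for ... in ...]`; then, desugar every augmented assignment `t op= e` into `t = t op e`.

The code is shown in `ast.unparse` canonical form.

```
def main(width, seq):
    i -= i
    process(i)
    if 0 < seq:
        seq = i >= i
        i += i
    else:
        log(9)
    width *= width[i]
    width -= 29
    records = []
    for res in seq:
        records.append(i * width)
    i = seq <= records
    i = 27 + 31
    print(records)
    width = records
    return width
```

Transformed code:
def main(width, seq):
    i = i - i
    process(i)
    if 0 < seq:
        seq = i >= i
        i = i + i
    else:
        log(9)
    width = width * width[i]
    width = width - 29
    records = [i * width for res in seq]
    i = seq <= records
    i = 27 + 31
    print(records)
    width = records
    return width

10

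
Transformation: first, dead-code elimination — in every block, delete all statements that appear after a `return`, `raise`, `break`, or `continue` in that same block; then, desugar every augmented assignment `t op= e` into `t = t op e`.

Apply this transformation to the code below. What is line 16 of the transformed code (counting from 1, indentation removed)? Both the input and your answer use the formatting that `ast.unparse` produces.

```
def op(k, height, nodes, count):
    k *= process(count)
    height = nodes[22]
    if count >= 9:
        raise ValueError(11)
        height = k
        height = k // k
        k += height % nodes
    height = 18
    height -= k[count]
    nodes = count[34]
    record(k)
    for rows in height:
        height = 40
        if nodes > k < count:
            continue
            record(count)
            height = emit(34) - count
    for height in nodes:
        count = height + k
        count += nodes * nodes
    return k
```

count = count + nodes * nodes

Transformed code:
def op(k, height, nodes, count):
    k = k * process(count)
    height = nodes[22]
    if count >= 9:
        raise ValueError(11)
    height = 18
    height = height - k[count]
    nodes = count[34]
    record(k)
    for rows in height:
        height = 40
        if nodes > k < count:
            continue
    for height in nodes:
        count = height + k
        count = count + nodes * nodes
    return k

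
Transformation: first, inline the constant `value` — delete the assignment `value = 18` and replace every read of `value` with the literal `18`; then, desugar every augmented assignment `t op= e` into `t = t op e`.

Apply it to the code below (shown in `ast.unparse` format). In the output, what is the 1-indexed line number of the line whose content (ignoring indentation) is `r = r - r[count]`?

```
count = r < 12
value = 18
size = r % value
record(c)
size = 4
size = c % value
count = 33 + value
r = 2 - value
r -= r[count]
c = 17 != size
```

8

Transformed code:
count = r < 12
size = r % 18
record(c)
size = 4
size = c % 18
count = 33 + 18
r = 2 - 18
r = r - r[count]
c = 17 != size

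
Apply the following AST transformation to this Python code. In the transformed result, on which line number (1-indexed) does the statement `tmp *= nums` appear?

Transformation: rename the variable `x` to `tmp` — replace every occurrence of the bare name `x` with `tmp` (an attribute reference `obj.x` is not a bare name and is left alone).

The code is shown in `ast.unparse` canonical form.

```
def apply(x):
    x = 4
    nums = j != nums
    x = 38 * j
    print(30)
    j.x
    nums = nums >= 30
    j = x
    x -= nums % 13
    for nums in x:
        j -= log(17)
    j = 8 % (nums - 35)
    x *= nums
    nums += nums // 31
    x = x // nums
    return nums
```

Transformed code:
def apply(tmp):
    tmp = 4
    nums = j != nums
    tmp = 38 * j
    print(30)
    j.x
    nums = nums >= 30
    j = tmp
    tmp -= nums % 13
    for nums in tmp:
        j -= log(17)
    j = 8 % (nums - 35)
    tmp *= nums
    nums += nums // 31
    tmp = tmp // nums
    return nums

13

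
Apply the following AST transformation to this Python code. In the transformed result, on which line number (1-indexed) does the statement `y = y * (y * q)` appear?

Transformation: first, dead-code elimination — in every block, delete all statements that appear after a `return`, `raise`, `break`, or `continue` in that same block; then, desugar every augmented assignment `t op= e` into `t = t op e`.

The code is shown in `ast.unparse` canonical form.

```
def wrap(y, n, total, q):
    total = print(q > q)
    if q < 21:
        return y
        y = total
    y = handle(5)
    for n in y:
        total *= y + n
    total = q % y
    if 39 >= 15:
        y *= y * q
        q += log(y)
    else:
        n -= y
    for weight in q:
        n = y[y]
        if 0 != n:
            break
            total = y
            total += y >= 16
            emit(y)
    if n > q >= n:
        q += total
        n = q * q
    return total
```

Transformed code:
def wrap(y, n, total, q):
    total = print(q > q)
    if q < 21:
        return y
    y = handle(5)
    for n in y:
        total = total * (y + n)
    total = q % y
    if 39 >= 15:
        y = y * (y * q)
        q = q + log(y)
    else:
        n = n - y
    for weight in q:
        n = y[y]
        if 0 != n:
            break
    if n > q >= n:
        q = q + total
        n = q * q
    return total

10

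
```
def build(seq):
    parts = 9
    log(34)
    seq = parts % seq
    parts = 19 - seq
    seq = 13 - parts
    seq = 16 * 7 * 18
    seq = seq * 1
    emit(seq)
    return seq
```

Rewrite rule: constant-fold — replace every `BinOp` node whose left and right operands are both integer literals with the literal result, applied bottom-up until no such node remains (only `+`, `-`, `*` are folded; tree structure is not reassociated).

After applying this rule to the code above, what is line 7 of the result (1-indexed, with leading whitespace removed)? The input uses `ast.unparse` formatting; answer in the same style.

Transformed code:
def build(seq):
    parts = 9
    log(34)
    seq = parts % seq
    parts = 19 - seq
    seq = 13 - parts
    seq = 2016
    seq = seq * 1
    emit(seq)
    return seq

seq = 2016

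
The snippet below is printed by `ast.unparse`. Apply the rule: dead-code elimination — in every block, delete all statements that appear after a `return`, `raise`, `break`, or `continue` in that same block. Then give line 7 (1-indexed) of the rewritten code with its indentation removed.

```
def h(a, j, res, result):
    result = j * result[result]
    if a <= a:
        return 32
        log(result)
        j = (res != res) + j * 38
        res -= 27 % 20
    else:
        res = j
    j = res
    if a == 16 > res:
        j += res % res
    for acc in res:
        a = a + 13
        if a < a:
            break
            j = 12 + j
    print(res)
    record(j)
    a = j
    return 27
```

Transformed code:
def h(a, j, res, result):
    result = j * result[result]
    if a <= a:
        return 32
    else:
        res = j
    j = res
    if a == 16 > res:
        j += res % res
    for acc in res:
        a = a + 13
        if a < a:
            break
    print(res)
    record(j)
    a = j
    return 27

j = res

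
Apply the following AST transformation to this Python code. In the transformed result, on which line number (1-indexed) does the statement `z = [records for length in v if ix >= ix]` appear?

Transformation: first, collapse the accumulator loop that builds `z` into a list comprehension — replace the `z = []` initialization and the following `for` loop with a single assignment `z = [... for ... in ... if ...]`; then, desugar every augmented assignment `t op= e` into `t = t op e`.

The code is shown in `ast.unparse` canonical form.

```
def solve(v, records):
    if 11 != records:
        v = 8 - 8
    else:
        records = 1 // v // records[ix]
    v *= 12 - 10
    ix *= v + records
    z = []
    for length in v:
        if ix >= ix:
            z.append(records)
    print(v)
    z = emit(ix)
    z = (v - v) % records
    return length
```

8

Transformed code:
def solve(v, records):
    if 11 != records:
        v = 8 - 8
    else:
        records = 1 // v // records[ix]
    v = v * (12 - 10)
    ix = ix * (v + records)
    z = [records for length in v if ix >= ix]
    print(v)
    z = emit(ix)
    z = (v - v) % records
    return length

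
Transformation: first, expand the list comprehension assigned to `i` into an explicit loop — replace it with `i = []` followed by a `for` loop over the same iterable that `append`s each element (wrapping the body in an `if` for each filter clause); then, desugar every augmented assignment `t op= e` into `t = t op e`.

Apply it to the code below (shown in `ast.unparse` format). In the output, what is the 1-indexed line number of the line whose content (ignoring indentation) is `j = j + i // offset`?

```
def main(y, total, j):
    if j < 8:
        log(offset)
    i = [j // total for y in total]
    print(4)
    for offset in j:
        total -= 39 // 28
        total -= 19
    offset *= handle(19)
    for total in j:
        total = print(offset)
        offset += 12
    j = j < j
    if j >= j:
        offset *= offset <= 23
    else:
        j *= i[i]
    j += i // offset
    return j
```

Transformed code:
def main(y, total, j):
    if j < 8:
        log(offset)
    i = []
    for y in total:
        i.append(j // total)
    print(4)
    for offset in j:
        total = total - 39 // 28
        total = total - 19
    offset = offset * handle(19)
    for total in j:
        total = print(offset)
        offset = offset + 12
    j = j < j
    if j >= j:
        offset = offset * (offset <= 23)
    else:
        j = j * i[i]
    j = j + i // offset
    return j

20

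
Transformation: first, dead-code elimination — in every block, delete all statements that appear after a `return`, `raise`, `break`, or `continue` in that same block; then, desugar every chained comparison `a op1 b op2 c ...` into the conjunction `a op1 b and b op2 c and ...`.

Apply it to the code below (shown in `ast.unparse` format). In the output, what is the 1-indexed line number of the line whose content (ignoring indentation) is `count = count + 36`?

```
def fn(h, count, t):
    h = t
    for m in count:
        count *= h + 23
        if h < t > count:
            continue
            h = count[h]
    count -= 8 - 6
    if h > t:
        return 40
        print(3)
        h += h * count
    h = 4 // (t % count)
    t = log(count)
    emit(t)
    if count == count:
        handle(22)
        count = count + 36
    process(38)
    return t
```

Transformed code:
def fn(h, count, t):
    h = t
    for m in count:
        count *= h + 23
        if h < t and t > count:
            continue
    count -= 8 - 6
    if h > t:
        return 40
    h = 4 // (t % count)
    t = log(count)
    emit(t)
    if count == count:
        handle(22)
        count = count + 36
    process(38)
    return t

15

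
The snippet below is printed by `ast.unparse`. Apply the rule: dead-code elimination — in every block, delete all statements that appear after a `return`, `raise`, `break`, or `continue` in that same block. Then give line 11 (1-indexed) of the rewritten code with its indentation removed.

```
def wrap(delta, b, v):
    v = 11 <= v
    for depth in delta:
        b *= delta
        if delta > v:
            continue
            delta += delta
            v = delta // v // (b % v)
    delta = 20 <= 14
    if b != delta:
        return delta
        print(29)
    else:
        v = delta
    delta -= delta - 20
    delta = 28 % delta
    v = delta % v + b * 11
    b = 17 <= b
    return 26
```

v = delta

Transformed code:
def wrap(delta, b, v):
    v = 11 <= v
    for depth in delta:
        b *= delta
        if delta > v:
            continue
    delta = 20 <= 14
    if b != delta:
        return delta
    else:
        v = delta
    delta -= delta - 20
    delta = 28 % delta
    v = delta % v + b * 11
    b = 17 <= b
    return 26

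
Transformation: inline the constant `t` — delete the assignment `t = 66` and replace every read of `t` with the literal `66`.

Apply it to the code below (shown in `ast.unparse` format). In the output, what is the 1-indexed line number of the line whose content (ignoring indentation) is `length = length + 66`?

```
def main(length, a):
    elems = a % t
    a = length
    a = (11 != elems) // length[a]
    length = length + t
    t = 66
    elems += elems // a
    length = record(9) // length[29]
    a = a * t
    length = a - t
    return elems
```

Transformed code:
def main(length, a):
    elems = a % 66
    a = length
    a = (11 != elems) // length[a]
    length = length + 66
    elems += elems // a
    length = record(9) // length[29]
    a = a * 66
    length = a - 66
    return elems

5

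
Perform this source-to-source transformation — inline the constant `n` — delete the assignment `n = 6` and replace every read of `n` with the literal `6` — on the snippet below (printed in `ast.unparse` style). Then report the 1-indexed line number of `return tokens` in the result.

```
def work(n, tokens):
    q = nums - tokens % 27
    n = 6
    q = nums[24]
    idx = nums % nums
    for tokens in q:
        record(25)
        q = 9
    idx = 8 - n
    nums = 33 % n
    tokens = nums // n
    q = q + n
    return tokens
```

12

Transformed code:
def work(n, tokens):
    q = nums - tokens % 27
    q = nums[24]
    idx = nums % nums
    for tokens in q:
        record(25)
        q = 9
    idx = 8 - 6
    nums = 33 % 6
    tokens = nums // 6
    q = q + 6
    return tokens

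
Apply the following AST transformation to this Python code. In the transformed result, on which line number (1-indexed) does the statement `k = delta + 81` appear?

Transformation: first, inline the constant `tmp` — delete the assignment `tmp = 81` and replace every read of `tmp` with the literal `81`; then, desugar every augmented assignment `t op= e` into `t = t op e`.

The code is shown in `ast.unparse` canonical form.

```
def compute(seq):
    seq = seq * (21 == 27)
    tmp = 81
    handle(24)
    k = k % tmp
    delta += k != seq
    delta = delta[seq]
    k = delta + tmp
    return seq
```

7

Transformed code:
def compute(seq):
    seq = seq * (21 == 27)
    handle(24)
    k = k % 81
    delta = delta + (k != seq)
    delta = delta[seq]
    k = delta + 81
    return seq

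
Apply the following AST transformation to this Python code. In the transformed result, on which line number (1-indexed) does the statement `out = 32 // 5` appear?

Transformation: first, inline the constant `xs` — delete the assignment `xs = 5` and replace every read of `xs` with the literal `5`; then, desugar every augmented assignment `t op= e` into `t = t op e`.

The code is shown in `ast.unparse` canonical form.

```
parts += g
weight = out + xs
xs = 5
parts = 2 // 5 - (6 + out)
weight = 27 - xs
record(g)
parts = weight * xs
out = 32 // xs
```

Transformed code:
parts = parts + g
weight = out + 5
parts = 2 // 5 - (6 + out)
weight = 27 - 5
record(g)
parts = weight * 5
out = 32 // 5

7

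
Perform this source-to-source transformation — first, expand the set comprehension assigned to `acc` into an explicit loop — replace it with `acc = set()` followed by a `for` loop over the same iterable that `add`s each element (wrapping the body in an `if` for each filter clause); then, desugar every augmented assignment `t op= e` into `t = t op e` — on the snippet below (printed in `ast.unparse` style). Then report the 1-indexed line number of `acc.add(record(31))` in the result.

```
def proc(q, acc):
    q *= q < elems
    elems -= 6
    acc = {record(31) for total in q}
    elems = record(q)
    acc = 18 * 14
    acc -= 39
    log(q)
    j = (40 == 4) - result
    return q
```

6

Transformed code:
def proc(q, acc):
    q = q * (q < elems)
    elems = elems - 6
    acc = set()
    for total in q:
        acc.add(record(31))
    elems = record(q)
    acc = 18 * 14
    acc = acc - 39
    log(q)
    j = (40 == 4) - result
    return q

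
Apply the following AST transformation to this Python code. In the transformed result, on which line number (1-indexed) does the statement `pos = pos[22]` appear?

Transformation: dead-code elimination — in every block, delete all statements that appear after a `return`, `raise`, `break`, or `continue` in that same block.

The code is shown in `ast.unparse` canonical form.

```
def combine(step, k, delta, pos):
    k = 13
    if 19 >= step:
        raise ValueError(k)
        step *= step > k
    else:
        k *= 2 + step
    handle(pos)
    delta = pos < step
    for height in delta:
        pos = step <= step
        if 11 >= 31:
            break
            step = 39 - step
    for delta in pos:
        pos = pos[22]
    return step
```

14

Transformed code:
def combine(step, k, delta, pos):
    k = 13
    if 19 >= step:
        raise ValueError(k)
    else:
        k *= 2 + step
    handle(pos)
    delta = pos < step
    for height in delta:
        pos = step <= step
        if 11 >= 31:
            break
    for delta in pos:
        pos = pos[22]
    return step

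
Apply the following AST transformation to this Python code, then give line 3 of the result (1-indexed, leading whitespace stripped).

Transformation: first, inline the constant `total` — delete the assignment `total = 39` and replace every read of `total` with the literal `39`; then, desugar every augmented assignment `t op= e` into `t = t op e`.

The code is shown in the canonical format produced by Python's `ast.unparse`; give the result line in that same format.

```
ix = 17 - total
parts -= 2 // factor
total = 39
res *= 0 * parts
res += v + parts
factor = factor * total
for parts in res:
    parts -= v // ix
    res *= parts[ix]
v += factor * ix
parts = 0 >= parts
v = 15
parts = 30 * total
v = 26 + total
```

Transformed code:
ix = 17 - 39
parts = parts - 2 // factor
res = res * (0 * parts)
res = res + (v + parts)
factor = factor * 39
for parts in res:
    parts = parts - v // ix
    res = res * parts[ix]
v = v + factor * ix
parts = 0 >= parts
v = 15
parts = 30 * 39
v = 26 + 39

res = res * (0 * parts)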